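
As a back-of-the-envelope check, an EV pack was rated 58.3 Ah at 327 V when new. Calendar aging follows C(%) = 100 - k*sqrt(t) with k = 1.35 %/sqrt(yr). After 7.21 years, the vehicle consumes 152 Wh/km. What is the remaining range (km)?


Step 1: capacity retention = 100 - 1.35 * sqrt(7.21) = 100 - 1.35 * 2.6851 = 96.375%
Step 2: C_now = 58.3 * 96.375/100 = 56.187 Ah
Step 3: E_pack = V * C_now = 327 * 56.187 = 18373 Wh
Step 4: range = E_pack / consumption = 18373 / 152 = 120.9 km

120.9 km


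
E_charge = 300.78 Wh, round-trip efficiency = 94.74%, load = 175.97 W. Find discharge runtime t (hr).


Step 1: E_discharge = eta/100 * E_charge = 94.74/100 * 300.78 = 284.96 Wh
Step 2: t = E_discharge / P = 284.96 / 175.97 = 1.619 hr

1.619 hr


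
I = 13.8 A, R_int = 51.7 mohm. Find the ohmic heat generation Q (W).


Convert: R = 51.7 mohm = 0.0517 ohm
Q = I^2 * R = 13.8^2 * 0.0517 = 9.846 W

9.846 W


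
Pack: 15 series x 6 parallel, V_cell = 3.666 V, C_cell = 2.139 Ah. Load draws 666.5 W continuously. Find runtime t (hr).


Step 1: E_pack = Ns * V_cell * Np * C_cell = 15 * 3.666 * 6 * 2.139 = 705.74 Wh
Step 2: t = E_pack / P = 705.74 / 666.5 = 1.059 hr

1.059 hr


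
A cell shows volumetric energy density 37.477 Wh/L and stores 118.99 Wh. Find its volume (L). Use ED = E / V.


V = E / ED = 118.99 / 37.477 = 3.175 L

3.175 L


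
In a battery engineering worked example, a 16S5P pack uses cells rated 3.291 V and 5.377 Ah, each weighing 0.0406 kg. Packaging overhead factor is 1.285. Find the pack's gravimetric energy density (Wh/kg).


Step 1: V_pack = 16 * 3.291 = 52.656 V
Step 2: C_pack = 5 * 5.377 = 26.885 Ah
Step 3: E_pack = V_pack * C_pack = 52.656 * 26.885 = 1415.7 Wh
Step 4: m_pack = 16 * 5 * 0.0406 * 1.285 = 4.1737 kg
Step 5: ED = E_pack / m_pack = 1415.7 / 4.1737 = 339.2 Wh/kg

339.2 Wh/kg


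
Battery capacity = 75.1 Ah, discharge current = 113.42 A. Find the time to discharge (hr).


Runtime = 75.1 Ah / 113.42 A = 0.6621 hr

0.6621 hr


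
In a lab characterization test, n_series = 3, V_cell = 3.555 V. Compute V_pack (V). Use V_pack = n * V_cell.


V_pack = n * V_cell = 3 * 3.555 = 10.665 V

10.665 V


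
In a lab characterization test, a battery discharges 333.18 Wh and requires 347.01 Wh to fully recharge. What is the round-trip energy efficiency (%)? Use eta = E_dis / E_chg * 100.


eta_e = E_dis / E_chg * 100 = 333.18 / 347.01 * 100 = 96.01%

96.01%


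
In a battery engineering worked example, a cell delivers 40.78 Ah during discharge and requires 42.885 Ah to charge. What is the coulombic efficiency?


eta_c = Q_dis / Q_chg * 100 = 40.78 / 42.885 * 100 = 95.09%

95.09%


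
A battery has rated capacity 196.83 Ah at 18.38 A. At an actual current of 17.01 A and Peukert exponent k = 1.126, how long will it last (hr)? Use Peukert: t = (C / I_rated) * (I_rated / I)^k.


Step 1: t_rated = C / I_rated = 196.83 / 18.38 = 10.709 hr
Step 2: ratio = 18.38 / 17.01 = 1.0805
Step 3: ratio^k = 1.0805^1.126 = 1.0911
Step 4: t = t_rated * ratio^k = 10.709 * 1.0911 = 11.68 hr

11.68 hr


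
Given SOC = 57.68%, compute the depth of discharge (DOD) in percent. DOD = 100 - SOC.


DOD = 100 - SOC = 100 - 57.68 = 42.32%

42.32%


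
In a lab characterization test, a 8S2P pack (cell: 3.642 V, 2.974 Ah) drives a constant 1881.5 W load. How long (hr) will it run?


Step 1: E_pack = Ns * V_cell * Np * C_cell = 8 * 3.642 * 2 * 2.974 = 173.3 Wh
Step 2: t = E_pack / P = 173.3 / 1881.5 = 0.09211 hr

0.09211 hr


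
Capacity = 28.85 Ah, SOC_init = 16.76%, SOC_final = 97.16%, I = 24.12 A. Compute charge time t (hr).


delta_Ah = 28.85 * (97.16 - 16.76) / 100 = 23.195 Ah
t = delta_Ah / I = 23.195 / 24.12 = 0.9617 hr

0.9617 hr


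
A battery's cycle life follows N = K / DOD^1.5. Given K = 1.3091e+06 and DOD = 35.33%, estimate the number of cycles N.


Step 1: DOD^1.5 = 35.33^1.5 = 210
Step 2: N = 1.3091e+06 / 210 = 6234 cycles

6234 cycles


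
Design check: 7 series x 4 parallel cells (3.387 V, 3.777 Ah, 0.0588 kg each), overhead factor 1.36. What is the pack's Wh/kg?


Step 1: V_pack = 7 * 3.387 = 23.709 V
Step 2: C_pack = 4 * 3.777 = 15.108 Ah
Step 3: E_pack = V_pack * C_pack = 23.709 * 15.108 = 358.2 Wh
Step 4: m_pack = 7 * 4 * 0.0588 * 1.36 = 2.2391 kg
Step 5: ED = E_pack / m_pack = 358.2 / 2.2391 = 160.0 Wh/kg

160.0 Wh/kg


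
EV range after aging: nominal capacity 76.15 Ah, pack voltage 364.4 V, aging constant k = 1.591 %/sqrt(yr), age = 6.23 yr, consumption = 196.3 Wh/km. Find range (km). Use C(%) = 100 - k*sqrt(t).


Step 1: capacity retention = 100 - 1.591 * sqrt(6.23) = 100 - 1.591 * 2.496 = 96.029%
Step 2: C_now = 76.15 * 96.029/100 = 73.126 Ah
Step 3: E_pack = V * C_now = 364.4 * 73.126 = 26647 Wh
Step 4: range = E_pack / consumption = 26647 / 196.3 = 135.7 km

135.7 km


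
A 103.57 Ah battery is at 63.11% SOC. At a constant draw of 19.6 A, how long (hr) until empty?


Step 1: remaining = SOC/100 * C_total = 63.11/100 * 103.57 = 65.363 Ah
Step 2: t = remaining / I = 65.363 / 19.6 = 3.335 hr

3.335 hr


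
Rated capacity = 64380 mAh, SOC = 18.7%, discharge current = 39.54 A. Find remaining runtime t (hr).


Convert: C_total = 64380 mAh = 64.38 Ah
Step 1: remaining = SOC/100 * C_total = 18.7/100 * 64.38 = 12.039 Ah
Step 2: t = remaining / I = 12.039 / 39.54 = 0.3045 hr

0.3045 hr


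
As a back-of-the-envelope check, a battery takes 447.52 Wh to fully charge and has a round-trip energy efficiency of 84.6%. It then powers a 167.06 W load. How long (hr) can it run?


Step 1: E_discharge = eta/100 * E_charge = 84.6/100 * 447.52 = 378.6 Wh
Step 2: t = E_discharge / P = 378.6 / 167.06 = 2.266 hr

2.266 hr


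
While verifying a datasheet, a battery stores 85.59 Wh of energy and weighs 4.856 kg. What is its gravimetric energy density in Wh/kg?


ED = E / m = 85.59 / 4.856 = 17.63 Wh/kg

17.63 Wh/kg


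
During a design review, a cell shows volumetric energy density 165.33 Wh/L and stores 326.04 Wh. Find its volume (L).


V = E / ED = 326.04 / 165.33 = 1.972 L

1.972 L


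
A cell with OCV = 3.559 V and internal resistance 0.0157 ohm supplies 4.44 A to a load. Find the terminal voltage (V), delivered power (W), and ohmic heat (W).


Step 1: V_terminal = OCV - I*R = 3.559 - 4.44 * 0.0157 = 3.4893 V
Step 2: P_out = V_terminal * I = 3.4893 * 4.44 = 15.49 W
Step 3: Q = I^2 * R = 4.44^2 * 0.0157 = 0.3095 W

V=3.4893 V, P=15.49 W, Q=0.3095 W


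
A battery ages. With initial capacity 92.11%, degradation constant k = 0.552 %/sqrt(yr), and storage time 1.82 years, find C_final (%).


sqrt(t) = sqrt(1.82) = 1.3491
C_final = 92.11 - 0.552 * 1.3491 = 91.37%

91.37%


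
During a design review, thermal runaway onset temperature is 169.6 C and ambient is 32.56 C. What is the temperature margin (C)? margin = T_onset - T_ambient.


margin = T_onset - T_ambient = 169.6 - 32.56 = 137.04 C

137.04 C


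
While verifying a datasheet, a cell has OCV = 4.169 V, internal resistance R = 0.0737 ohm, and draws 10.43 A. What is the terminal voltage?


IR drop = 10.43 * 0.0737 = 0.76869 V
V = 4.169 - 0.76869 = 3.400 V

3.400 V


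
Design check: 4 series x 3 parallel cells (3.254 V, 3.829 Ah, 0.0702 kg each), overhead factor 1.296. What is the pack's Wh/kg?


Step 1: V_pack = 4 * 3.254 = 13.016 V
Step 2: C_pack = 3 * 3.829 = 11.487 Ah
Step 3: E_pack = V_pack * C_pack = 13.016 * 11.487 = 149.51 Wh
Step 4: m_pack = 4 * 3 * 0.0702 * 1.296 = 1.0918 kg
Step 5: ED = E_pack / m_pack = 149.51 / 1.0918 = 136.9 Wh/kg

136.9 Wh/kg


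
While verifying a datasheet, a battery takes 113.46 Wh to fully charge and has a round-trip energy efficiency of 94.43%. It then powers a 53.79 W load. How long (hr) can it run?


Step 1: E_discharge = eta/100 * E_charge = 94.43/100 * 113.46 = 107.14 Wh
Step 2: t = E_discharge / P = 107.14 / 53.79 = 1.992 hr

1.992 hr


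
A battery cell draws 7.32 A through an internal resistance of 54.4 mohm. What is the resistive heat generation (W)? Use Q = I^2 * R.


Convert: R = 54.4 mohm = 0.0544 ohm
I^2 = 53.582
Q = 53.582 * 0.0544 = 2.915 W

2.915 W


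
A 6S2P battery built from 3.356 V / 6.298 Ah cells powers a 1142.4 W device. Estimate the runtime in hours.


Step 1: E_pack = Ns * V_cell * Np * C_cell = 6 * 3.356 * 2 * 6.298 = 253.63 Wh
Step 2: t = E_pack / P = 253.63 / 1142.4 = 0.2220 hr

0.2220 hr


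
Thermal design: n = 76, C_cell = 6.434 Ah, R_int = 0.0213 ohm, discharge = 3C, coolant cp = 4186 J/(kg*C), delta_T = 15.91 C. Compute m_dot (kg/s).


Step 1: I = 3 * 6.434 = 19.302 A
Step 2: Q_cell = I^2 * R = 19.302^2 * 0.0213 = 7.9357 W
Step 3: Q_total = 76 * 7.9357 = 603.11 W
Step 4: m_dot = Q_total / (cp * dT) = 603.11 / (4186 * 15.91) = 0.009056 kg/s

0.009056 kg/s


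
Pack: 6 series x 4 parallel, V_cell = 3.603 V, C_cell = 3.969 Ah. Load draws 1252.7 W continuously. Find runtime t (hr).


Step 1: E_pack = Ns * V_cell * Np * C_cell = 6 * 3.603 * 4 * 3.969 = 343.21 Wh
Step 2: t = E_pack / P = 343.21 / 1252.7 = 0.2740 hr

0.2740 hr


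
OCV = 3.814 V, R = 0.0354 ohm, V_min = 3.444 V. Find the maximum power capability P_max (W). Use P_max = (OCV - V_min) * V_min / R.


P_max = (OCV - V_min) * V_min / R = (3.814 - 3.444) * 3.444 / 0.0354 = 0.37 * 3.444 / 0.0354 = 36.00 W

36.00 W


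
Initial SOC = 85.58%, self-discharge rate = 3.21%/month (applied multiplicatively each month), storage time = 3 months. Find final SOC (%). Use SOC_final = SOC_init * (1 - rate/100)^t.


decay = (1 - 3.21/100)^3 = 0.90676
SOC_final = 85.58 * 0.90676 = 77.60%

77.60%


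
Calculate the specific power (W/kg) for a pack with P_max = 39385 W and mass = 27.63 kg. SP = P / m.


Specific power = 39385 W / 27.63 kg = 1425 W/kg

1425 W/kg


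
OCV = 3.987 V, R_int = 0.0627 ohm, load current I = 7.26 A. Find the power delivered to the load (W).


Step 1: V_terminal = OCV - I*R = 3.987 - 7.26 * 0.0627 = 3.5318 V
Step 2: P_out = V_terminal * I = 3.5318 * 7.26 = 25.64 W

25.64 W


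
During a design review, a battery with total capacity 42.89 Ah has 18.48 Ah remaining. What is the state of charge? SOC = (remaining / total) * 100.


SOC = (remaining / total) * 100 = (18.48 / 42.89) * 100 = 43.09%

43.09%


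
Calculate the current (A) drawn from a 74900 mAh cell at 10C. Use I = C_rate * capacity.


Convert: capacity = 74900 mAh = 74.9 Ah
At 10C: I = 10 * 74.9 Ah = 749 A

749 A


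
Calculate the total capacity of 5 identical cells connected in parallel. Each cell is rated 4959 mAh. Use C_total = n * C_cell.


Convert: C_cell = 4959 mAh = 4.959 Ah
C_total = 5 * 4.959 = 24.795 Ah

24.795 Ah


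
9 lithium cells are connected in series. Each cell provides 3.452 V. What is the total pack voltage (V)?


V_pack = n * V_cell = 9 * 3.452 = 31.068 V

31.068 V


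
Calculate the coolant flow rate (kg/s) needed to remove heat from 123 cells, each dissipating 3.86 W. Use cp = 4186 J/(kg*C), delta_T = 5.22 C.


Step 1: Total heat Q = 123 * 3.86 W = 474.78 W
Step 2: denom = cp * dT = 4186 * 5.22 = 21851
Step 3: m_dot = 474.78 / 21851 = 0.02173 kg/s

0.02173 kg/s


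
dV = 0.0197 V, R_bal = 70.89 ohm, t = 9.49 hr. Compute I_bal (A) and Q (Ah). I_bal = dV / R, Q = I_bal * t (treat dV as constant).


I_bal = dV / R = 0.0197 / 70.89 = 2.7790e-04 A
Q = I_bal * t = 2.7790e-04 * 9.49 = 0.002637 Ah

I=2.7790e-04 A, Q=0.002637 Ah


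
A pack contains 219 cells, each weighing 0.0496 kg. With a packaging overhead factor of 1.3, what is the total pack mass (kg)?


m_pack = n * m_cell * overhead = 219 * 0.0496 * 1.3 = 14.12 kg

14.12 kg


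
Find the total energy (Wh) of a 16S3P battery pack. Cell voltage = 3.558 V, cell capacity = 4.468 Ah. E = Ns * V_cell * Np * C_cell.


V_pack = 16 * 3.558 = 56.928 V
C_pack = 3 * 4.468 = 13.404 Ah
E = V_pack * C_pack = 56.928 * 13.404 = 763.1 Wh

763.1 Wh


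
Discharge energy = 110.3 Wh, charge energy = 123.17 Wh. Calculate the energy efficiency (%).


Round-trip efficiency = 110.3/123.17 * 100% = 89.55%

89.55%


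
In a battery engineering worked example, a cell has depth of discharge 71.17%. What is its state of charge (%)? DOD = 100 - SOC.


SOC = 100 - DOD = 100 - 71.17 = 28.83%

28.83%


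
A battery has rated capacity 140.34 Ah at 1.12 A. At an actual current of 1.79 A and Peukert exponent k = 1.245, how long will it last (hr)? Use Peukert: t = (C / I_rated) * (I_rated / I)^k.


t_rated = C / I_rated = 140.34 / 1.12 = 125.3 hr
(I_rated/I)^k = (0.6257)^1.245 = 0.5578
t = t_rated * (I_rated/I)^k = 125.3 * 0.5578 = 69.89 hr

69.89 hr


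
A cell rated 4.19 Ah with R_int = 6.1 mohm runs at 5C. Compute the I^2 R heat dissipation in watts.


Convert: R = 6.1 mohm = 0.0061 ohm
Step 1: I = C_rate * capacity = 5 * 4.19 = 20.95 A
Step 2: Q = I^2 * R = 20.95^2 * 0.0061 = 438.9 * 0.0061 = 2.677 W

2.677 W


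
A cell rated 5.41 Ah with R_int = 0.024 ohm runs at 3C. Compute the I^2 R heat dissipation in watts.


Step 1: I = C_rate * capacity = 3 * 5.41 = 16.23 A
Step 2: Q = I^2 * R = 16.23^2 * 0.024 = 263.41 * 0.024 = 6.322 W

6.322 W


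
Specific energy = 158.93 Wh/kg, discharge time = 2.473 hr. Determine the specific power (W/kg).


Specific power = 158.93 Wh/kg / 2.473 hr = 64.27 W/kg

64.27 W/kg


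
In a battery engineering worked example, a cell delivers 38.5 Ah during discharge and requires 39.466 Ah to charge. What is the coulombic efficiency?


eta_c = Q_dis / Q_chg * 100 = 38.5 / 39.466 * 100 = 97.55%

97.55%


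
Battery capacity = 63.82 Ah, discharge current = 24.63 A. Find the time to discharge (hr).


Runtime = 63.82 Ah / 24.63 A = 2.591 hr

2.591 hr


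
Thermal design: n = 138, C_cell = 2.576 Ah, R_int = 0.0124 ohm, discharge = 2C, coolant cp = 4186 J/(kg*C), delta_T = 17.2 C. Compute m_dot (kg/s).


Step 1: I = 2 * 2.576 = 5.152 A
Step 2: Q_cell = I^2 * R = 5.152^2 * 0.0124 = 0.32913 W
Step 3: Q_total = 138 * 0.32913 = 45.42 W
Step 4: m_dot = Q_total / (cp * dT) = 45.42 / (4186 * 17.2) = 6.308e-04 kg/s

6.308e-04 kg/s


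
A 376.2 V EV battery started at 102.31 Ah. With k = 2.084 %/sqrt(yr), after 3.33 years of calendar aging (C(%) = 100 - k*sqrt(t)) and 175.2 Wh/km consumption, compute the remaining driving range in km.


Step 1: capacity retention = 100 - 2.084 * sqrt(3.33) = 100 - 2.084 * 1.8248 = 96.197%
Step 2: C_now = 102.31 * 96.197/100 = 98.419 Ah
Step 3: E_pack = V * C_now = 376.2 * 98.419 = 37025 Wh
Step 4: range = E_pack / consumption = 37025 / 175.2 = 211.3 km

211.3 km


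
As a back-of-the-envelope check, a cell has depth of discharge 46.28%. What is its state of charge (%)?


SOC = 100 - DOD = 100 - 46.28 = 53.72%

53.72%


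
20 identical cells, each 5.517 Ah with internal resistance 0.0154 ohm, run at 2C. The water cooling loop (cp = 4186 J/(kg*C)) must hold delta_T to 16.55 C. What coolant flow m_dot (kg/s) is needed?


Step 1: I = 2 * 5.517 = 11.034 A
Step 2: Q_cell = I^2 * R = 11.034^2 * 0.0154 = 1.8749 W
Step 3: Q_total = 20 * 1.8749 = 37.498 W
Step 4: m_dot = Q_total / (cp * dT) = 37.498 / (4186 * 16.55) = 5.413e-04 kg/s

5.413e-04 kg/s


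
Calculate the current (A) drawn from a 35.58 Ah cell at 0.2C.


I = C_rate * capacity = 0.2 * 35.58 = 7.116 A

7.116 A


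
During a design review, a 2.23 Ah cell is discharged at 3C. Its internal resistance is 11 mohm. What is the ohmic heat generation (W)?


Convert: R = 11 mohm = 0.011 ohm
Step 1: I = C_rate * capacity = 3 * 2.23 = 6.69 A
Step 2: Q = I^2 * R = 6.69^2 * 0.011 = 44.756 * 0.011 = 0.4923 W

0.4923 W


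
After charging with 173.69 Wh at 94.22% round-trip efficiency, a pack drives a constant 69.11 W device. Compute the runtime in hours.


Step 1: E_discharge = eta/100 * E_charge = 94.22/100 * 173.69 = 163.65 Wh
Step 2: t = E_discharge / P = 163.65 / 69.11 = 2.368 hr

2.368 hr


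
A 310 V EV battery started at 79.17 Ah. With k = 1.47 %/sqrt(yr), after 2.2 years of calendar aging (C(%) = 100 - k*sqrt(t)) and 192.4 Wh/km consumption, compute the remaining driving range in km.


Step 1: capacity retention = 100 - 1.47 * sqrt(2.2) = 100 - 1.47 * 1.4832 = 97.82%
Step 2: C_now = 79.17 * 97.82/100 = 77.444 Ah
Step 3: E_pack = V * C_now = 310 * 77.444 = 24008 Wh
Step 4: range = E_pack / consumption = 24008 / 192.4 = 124.8 km

124.8 km


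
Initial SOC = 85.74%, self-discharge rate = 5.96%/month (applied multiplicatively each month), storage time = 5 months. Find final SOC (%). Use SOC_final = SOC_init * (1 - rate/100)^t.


decay = (1 - 5.96/100)^5 = 0.73547
SOC_final = 85.74 * 0.73547 = 63.06%

63.06%


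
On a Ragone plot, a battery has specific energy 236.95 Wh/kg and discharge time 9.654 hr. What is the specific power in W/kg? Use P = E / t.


Specific power = 236.95 Wh/kg / 9.654 hr = 24.54 W/kg

24.54 W/kg


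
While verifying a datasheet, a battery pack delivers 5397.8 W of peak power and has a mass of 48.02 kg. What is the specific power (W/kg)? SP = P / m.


SP = P / m = 5397.8 / 48.02 = 112.4 W/kg

112.4 W/kg


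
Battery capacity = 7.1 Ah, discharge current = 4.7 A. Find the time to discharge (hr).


t = capacity / current = 7.1 / 4.7 = 1.511 hr

1.511 hr


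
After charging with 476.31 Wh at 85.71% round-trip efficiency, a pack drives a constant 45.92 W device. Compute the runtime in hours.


Step 1: E_discharge = eta/100 * E_charge = 85.71/100 * 476.31 = 408.25 Wh
Step 2: t = E_discharge / P = 408.25 / 45.92 = 8.890 hr

8.890 hr


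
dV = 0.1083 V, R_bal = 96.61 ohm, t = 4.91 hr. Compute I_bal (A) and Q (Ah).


First, Ohm's law: I_bal = 0.1083 V / 96.61 ohm = 0.001121 A
Then Q = I * t = 0.001121 A * 4.91 hr = 0.005504 Ah

I=0.001121 A, Q=0.005504 Ah


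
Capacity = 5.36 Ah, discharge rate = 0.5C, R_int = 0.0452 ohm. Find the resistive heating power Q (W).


Step 1: I = C_rate * capacity = 0.5 * 5.36 = 2.68 A
Step 2: Q = I^2 * R = 2.68^2 * 0.0452 = 7.1824 * 0.0452 = 0.3246 W

0.3246 W


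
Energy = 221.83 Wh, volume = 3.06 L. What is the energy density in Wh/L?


Volumetric ED = 221.83 Wh / 3.06 L = 72.49 Wh/L

72.49 Wh/L


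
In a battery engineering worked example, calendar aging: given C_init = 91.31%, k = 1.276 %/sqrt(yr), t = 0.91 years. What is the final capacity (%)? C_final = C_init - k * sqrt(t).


sqrt(t) = sqrt(0.91) = 0.95394
C_final = 91.31 - 1.276 * 0.95394 = 90.09%

90.09%


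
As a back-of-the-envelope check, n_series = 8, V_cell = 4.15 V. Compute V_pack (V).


Series voltages add: 8 * 4.15 V = 33.2 V

33.2 V


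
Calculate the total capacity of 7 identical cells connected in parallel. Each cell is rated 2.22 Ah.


C_total = 7 * 2.22 = 15.54 Ah

15.54 Ah


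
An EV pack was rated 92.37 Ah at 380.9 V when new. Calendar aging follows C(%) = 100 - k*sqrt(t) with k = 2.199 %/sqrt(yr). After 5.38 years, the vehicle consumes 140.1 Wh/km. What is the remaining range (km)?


Step 1: capacity retention = 100 - 2.199 * sqrt(5.38) = 100 - 2.199 * 2.3195 = 94.899%
Step 2: C_now = 92.37 * 94.899/100 = 87.658 Ah
Step 3: E_pack = V * C_now = 380.9 * 87.658 = 33389 Wh
Step 4: range = E_pack / consumption = 33389 / 140.1 = 238.3 km

238.3 km


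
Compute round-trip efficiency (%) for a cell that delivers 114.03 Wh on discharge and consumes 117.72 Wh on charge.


Round-trip efficiency = 114.03/117.72 * 100% = 96.87%

96.87%


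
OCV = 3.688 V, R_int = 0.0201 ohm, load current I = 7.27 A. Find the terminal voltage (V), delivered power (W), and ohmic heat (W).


Step 1: V_terminal = OCV - I*R = 3.688 - 7.27 * 0.0201 = 3.5419 V
Step 2: P_out = V_terminal * I = 3.5419 * 7.27 = 25.75 W
Step 3: Q = I^2 * R = 7.27^2 * 0.0201 = 1.062 W

V=3.5419 V, P=25.75 W, Q=1.062 W


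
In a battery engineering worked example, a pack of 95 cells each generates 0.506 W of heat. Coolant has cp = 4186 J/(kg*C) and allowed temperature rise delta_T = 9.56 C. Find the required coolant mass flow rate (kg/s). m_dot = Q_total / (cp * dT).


Q_total = 95 * 0.506 = 48.07 W
m_dot = Q_total / (cp * dT) = 48.07 / (4186 * 9.56) = 0.001201 kg/s

0.001201 kg/s


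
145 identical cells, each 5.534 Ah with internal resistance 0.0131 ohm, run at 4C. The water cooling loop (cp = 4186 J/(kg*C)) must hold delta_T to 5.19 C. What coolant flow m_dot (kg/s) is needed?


Step 1: I = 4 * 5.534 = 22.136 A
Step 2: Q_cell = I^2 * R = 22.136^2 * 0.0131 = 6.419 W
Step 3: Q_total = 145 * 6.419 = 930.76 W
Step 4: m_dot = Q_total / (cp * dT) = 930.76 / (4186 * 5.19) = 0.04284 kg/s

0.04284 kg/s


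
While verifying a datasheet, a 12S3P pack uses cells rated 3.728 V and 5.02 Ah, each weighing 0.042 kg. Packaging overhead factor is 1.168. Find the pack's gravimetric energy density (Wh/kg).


Step 1: V_pack = 12 * 3.728 = 44.736 V
Step 2: C_pack = 3 * 5.02 = 15.06 Ah
Step 3: E_pack = V_pack * C_pack = 44.736 * 15.06 = 673.72 Wh
Step 4: m_pack = 12 * 3 * 0.042 * 1.168 = 1.766 kg
Step 5: ED = E_pack / m_pack = 673.72 / 1.766 = 381.5 Wh/kg

381.5 Wh/kg


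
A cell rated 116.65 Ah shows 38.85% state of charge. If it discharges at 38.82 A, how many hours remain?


Step 1: remaining = SOC/100 * C_total = 38.85/100 * 116.65 = 45.319 Ah
Step 2: t = remaining / I = 45.319 / 38.82 = 1.167 hr

1.167 hr


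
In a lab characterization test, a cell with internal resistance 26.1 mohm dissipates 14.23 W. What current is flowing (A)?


Convert: R = 26.1 mohm = 0.0261 ohm
I = sqrt(Q / R) = sqrt(14.23 / 0.0261) = sqrt(545.21) = 23.35 A

23.35 A


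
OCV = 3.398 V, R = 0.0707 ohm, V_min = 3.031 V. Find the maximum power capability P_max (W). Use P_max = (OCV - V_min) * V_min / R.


P_max = (OCV - V_min) * V_min / R = (3.398 - 3.031) * 3.031 / 0.0707 = 0.367 * 3.031 / 0.0707 = 15.73 W

15.73 W


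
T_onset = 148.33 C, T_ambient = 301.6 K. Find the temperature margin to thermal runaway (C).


Convert: T_ambient = 301.6 K = 28.45 C
margin = 148.33 - 28.45 = 119.88 C

119.88 C


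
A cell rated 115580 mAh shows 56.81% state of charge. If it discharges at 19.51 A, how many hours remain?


Convert: C_total = 115580 mAh = 115.58 Ah
Step 1: remaining = SOC/100 * C_total = 56.81/100 * 115.58 = 65.661 Ah
Step 2: t = remaining / I = 65.661 / 19.51 = 3.366 hr

3.366 hr


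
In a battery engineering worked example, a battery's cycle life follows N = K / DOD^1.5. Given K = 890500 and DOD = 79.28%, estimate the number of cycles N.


DOD^1.5 = 705.9
N = K / DOD^1.5 = 890500 / 705.9 = 1262

1262 cycles


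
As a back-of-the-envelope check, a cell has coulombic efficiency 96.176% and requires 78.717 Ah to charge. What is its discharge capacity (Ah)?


Q_dis = eta/100 * Q_chg = 96.176/100 * 78.717 = 75.71 Ah

75.71 Ah


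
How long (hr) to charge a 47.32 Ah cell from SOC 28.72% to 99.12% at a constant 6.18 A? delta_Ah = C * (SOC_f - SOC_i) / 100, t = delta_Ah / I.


Step 1: dSOC = 99.12% - 28.72% = 70.4%
Step 2: delta_Ah = 47.32 * 70.4 / 100 = 33.313 Ah
Step 3: t = 33.313 / 6.18 = 5.390 hr

5.390 hr


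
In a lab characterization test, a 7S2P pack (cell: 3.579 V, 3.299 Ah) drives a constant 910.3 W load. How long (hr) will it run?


Step 1: E_pack = Ns * V_cell * Np * C_cell = 7 * 3.579 * 2 * 3.299 = 165.3 Wh
Step 2: t = E_pack / P = 165.3 / 910.3 = 0.1816 hr

0.1816 hr


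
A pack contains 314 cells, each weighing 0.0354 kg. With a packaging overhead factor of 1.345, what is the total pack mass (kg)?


m_pack = n * m_cell * overhead = 314 * 0.0354 * 1.345 = 14.95 kg

14.95 kg


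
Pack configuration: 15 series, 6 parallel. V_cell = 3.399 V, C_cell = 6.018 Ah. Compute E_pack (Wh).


E = Ns * Vcell * Np * Ccell = 15 * 3.399 * 6 * 6.018 = 1841 Wh

1841 Wh


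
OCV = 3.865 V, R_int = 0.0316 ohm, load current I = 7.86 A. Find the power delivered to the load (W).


Step 1: V_terminal = OCV - I*R = 3.865 - 7.86 * 0.0316 = 3.6166 V
Step 2: P_out = V_terminal * I = 3.6166 * 7.86 = 28.43 W

28.43 W


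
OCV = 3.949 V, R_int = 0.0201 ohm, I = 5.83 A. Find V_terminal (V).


V = OCV - I*R = 3.949 - 5.83 * 0.0201 = 3.832 V

3.832 V


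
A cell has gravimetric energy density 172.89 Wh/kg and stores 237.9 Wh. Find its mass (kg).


m = E / ED = 237.9 / 172.89 = 1.376 kg

1.376 kg


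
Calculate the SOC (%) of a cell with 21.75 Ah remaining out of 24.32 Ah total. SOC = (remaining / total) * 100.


SOC = (remaining / total) * 100 = (21.75 / 24.32) * 100 = 89.43%

89.43%


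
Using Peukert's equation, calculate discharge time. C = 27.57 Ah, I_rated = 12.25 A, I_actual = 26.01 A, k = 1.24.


t_rated = C / I_rated = 27.57 / 12.25 = 2.2506 hr
(I_rated/I)^k = (0.47097)^1.24 = 0.39311
t = t_rated * (I_rated/I)^k = 2.2506 * 0.39311 = 0.8847 hr

0.8847 hr


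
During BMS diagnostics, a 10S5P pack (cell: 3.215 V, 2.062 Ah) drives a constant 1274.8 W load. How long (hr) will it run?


Step 1: E_pack = Ns * V_cell * Np * C_cell = 10 * 3.215 * 5 * 2.062 = 331.47 Wh
Step 2: t = E_pack / P = 331.47 / 1274.8 = 0.2600 hr

0.2600 hr


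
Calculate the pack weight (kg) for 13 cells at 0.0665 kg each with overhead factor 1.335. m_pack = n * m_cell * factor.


m_pack = n * m_cell * overhead = 13 * 0.0665 * 1.335 = 1.154 kg

1.154 kg


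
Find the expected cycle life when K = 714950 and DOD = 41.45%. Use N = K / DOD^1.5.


Step 1: DOD^1.5 = 41.45^1.5 = 266.86
Step 2: N = 714950 / 266.86 = 2679 cycles

2679 cycles


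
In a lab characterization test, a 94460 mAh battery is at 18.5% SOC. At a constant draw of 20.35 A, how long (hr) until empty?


Convert: C_total = 94460 mAh = 94.46 Ah
Step 1: remaining = SOC/100 * C_total = 18.5/100 * 94.46 = 17.475 Ah
Step 2: t = remaining / I = 17.475 / 20.35 = 0.8587 hr

0.8587 hr


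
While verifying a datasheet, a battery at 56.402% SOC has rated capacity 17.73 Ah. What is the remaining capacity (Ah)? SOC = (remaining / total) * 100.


remaining = SOC / 100 * total = 56.402 / 100 * 17.73 = 10.00 Ah

10.00 Ah


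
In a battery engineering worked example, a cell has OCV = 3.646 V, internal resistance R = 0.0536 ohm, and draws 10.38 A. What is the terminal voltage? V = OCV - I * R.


IR drop = 10.38 * 0.0536 = 0.55637 V
V = 3.646 - 0.55637 = 3.090 V

3.090 V


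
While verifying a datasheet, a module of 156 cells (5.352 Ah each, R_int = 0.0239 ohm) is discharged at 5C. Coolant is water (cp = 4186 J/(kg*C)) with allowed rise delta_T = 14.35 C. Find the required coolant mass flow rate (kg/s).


Step 1: I = 5 * 5.352 = 26.76 A
Step 2: Q_cell = I^2 * R = 26.76^2 * 0.0239 = 17.115 W
Step 3: Q_total = 156 * 17.115 = 2669.9 W
Step 4: m_dot = Q_total / (cp * dT) = 2669.9 / (4186 * 14.35) = 0.04445 kg/s

0.04445 kg/s


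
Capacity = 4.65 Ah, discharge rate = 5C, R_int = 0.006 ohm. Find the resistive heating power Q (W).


Step 1: I = C_rate * capacity = 5 * 4.65 = 23.25 A
Step 2: Q = I^2 * R = 23.25^2 * 0.006 = 540.56 * 0.006 = 3.243 W

3.243 W


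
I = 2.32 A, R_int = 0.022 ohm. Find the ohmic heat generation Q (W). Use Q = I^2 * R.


I^2 = 5.3824
Q = 5.3824 * 0.022 = 0.1184 W

0.1184 W


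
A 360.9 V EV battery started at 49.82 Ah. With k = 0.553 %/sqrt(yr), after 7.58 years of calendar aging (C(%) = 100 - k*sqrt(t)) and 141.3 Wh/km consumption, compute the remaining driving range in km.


Step 1: capacity retention = 100 - 0.553 * sqrt(7.58) = 100 - 0.553 * 2.7532 = 98.477%
Step 2: C_now = 49.82 * 98.477/100 = 49.061 Ah
Step 3: E_pack = V * C_now = 360.9 * 49.061 = 17706 Wh
Step 4: range = E_pack / consumption = 17706 / 141.3 = 125.3 km

125.3 km


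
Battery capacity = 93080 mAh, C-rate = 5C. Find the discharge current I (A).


Convert: capacity = 93080 mAh = 93.08 Ah
I = C_rate * capacity = 5 * 93.08 = 465.4 A

465.4 A


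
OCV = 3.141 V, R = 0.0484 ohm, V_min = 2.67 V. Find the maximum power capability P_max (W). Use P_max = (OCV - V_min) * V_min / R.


P_max = (OCV - V_min) * V_min / R = (3.141 - 2.67) * 2.67 / 0.0484 = 0.471 * 2.67 / 0.0484 = 25.98 W

25.98 W


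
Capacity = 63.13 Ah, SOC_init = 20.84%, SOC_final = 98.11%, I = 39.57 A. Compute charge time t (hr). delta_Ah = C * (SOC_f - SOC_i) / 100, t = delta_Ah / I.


Step 1: dSOC = 98.11% - 20.84% = 77.27%
Step 2: delta_Ah = 63.13 * 77.27 / 100 = 48.781 Ah
Step 3: t = 48.781 / 39.57 = 1.233 hr

1.233 hr


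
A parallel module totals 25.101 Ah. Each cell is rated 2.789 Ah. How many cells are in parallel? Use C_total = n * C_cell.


n = C_total / C_cell = 25.101 / 2.789 = 9

9


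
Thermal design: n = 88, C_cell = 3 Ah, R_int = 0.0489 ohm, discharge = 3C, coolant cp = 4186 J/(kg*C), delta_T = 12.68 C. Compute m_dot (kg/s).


Step 1: I = 3 * 3 = 9 A
Step 2: Q_cell = I^2 * R = 9^2 * 0.0489 = 3.9609 W
Step 3: Q_total = 88 * 3.9609 = 348.56 W
Step 4: m_dot = Q_total / (cp * dT) = 348.56 / (4186 * 12.68) = 0.006567 kg/s

0.006567 kg/s


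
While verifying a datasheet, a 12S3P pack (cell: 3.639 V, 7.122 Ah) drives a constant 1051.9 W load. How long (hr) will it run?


Step 1: E_pack = Ns * V_cell * Np * C_cell = 12 * 3.639 * 3 * 7.122 = 933.01 Wh
Step 2: t = E_pack / P = 933.01 / 1051.9 = 0.8870 hr

0.8870 hr


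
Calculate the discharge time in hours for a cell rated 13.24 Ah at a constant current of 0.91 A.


t = capacity / current = 13.24 / 0.91 = 14.55 hr

14.55 hr


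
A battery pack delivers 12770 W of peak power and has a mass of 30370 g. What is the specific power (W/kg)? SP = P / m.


Convert: m = 30370 g = 30.37 kg
Specific power = 12770 W / 30.37 kg = 420.5 W/kg

420.5 W/kg


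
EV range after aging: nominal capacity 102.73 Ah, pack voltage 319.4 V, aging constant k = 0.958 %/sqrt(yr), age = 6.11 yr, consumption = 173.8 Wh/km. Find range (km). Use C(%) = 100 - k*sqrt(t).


Step 1: capacity retention = 100 - 0.958 * sqrt(6.11) = 100 - 0.958 * 2.4718 = 97.632%
Step 2: C_now = 102.73 * 97.632/100 = 100.3 Ah
Step 3: E_pack = V * C_now = 319.4 * 100.3 = 32036 Wh
Step 4: range = E_pack / consumption = 32036 / 173.8 = 184.3 km

184.3 km


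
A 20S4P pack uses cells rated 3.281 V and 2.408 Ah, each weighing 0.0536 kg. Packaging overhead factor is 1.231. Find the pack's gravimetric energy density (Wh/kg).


Step 1: V_pack = 20 * 3.281 = 65.62 V
Step 2: C_pack = 4 * 2.408 = 9.632 Ah
Step 3: E_pack = V_pack * C_pack = 65.62 * 9.632 = 632.05 Wh
Step 4: m_pack = 20 * 4 * 0.0536 * 1.231 = 5.2785 kg
Step 5: ED = E_pack / m_pack = 632.05 / 5.2785 = 119.7 Wh/kg

119.7 Wh/kg


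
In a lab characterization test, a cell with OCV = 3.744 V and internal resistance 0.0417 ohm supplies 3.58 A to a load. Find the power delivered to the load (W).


Step 1: V_terminal = OCV - I*R = 3.744 - 3.58 * 0.0417 = 3.5947 V
Step 2: P_out = V_terminal * I = 3.5947 * 3.58 = 12.87 W

12.87 W


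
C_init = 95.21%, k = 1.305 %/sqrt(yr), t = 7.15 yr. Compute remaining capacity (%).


sqrt(t) = sqrt(7.15) = 2.6739
C_final = 95.21 - 1.305 * 2.6739 = 91.72%

91.72%


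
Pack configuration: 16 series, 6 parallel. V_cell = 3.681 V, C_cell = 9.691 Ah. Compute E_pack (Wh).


V_pack = 16 * 3.681 = 58.896 V
C_pack = 6 * 9.691 = 58.146 Ah
E = V_pack * C_pack = 58.896 * 58.146 = 3425 Wh

3425 Wh


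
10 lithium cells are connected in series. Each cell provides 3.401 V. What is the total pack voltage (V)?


With 10 cells in series at 3.401 V each, V_pack = 34.01 V

34.01 V


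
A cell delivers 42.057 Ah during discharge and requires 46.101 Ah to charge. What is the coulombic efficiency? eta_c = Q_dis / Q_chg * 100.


Coulombic efficiency = 42.057/46.101 * 100% = 91.23%

91.23%


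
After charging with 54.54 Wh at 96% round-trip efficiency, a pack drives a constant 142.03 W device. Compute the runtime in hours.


Step 1: E_discharge = eta/100 * E_charge = 96/100 * 54.54 = 52.358 Wh
Step 2: t = E_discharge / P = 52.358 / 142.03 = 0.3686 hr

0.3686 hr


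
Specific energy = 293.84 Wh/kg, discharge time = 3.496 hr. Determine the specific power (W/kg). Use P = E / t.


Specific power = 293.84 Wh/kg / 3.496 hr = 84.05 W/kg

84.05 W/kg


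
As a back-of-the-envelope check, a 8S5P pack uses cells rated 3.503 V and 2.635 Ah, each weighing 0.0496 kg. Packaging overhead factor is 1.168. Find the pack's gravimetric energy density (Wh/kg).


Step 1: V_pack = 8 * 3.503 = 28.024 V
Step 2: C_pack = 5 * 2.635 = 13.175 Ah
Step 3: E_pack = V_pack * C_pack = 28.024 * 13.175 = 369.22 Wh
Step 4: m_pack = 8 * 5 * 0.0496 * 1.168 = 2.3173 kg
Step 5: ED = E_pack / m_pack = 369.22 / 2.3173 = 159.3 Wh/kg

159.3 Wh/kg


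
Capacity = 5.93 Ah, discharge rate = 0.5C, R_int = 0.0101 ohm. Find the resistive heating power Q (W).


Step 1: I = C_rate * capacity = 0.5 * 5.93 = 2.965 A
Step 2: Q = I^2 * R = 2.965^2 * 0.0101 = 8.7912 * 0.0101 = 0.08879 W

0.08879 W


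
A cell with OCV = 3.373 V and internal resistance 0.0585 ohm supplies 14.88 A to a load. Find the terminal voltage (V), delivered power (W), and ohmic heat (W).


Step 1: V_terminal = OCV - I*R = 3.373 - 14.88 * 0.0585 = 2.5025 V
Step 2: P_out = V_terminal * I = 2.5025 * 14.88 = 37.24 W
Step 3: Q = I^2 * R = 14.88^2 * 0.0585 = 12.95 W

V=2.5025 V, P=37.24 W, Q=12.95 W


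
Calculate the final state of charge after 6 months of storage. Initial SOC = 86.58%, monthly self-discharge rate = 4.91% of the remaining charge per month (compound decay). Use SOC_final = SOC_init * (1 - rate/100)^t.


decay = (1 - 4.91/100)^6 = 0.73928
SOC_final = 86.58 * 0.73928 = 64.01%

64.01%


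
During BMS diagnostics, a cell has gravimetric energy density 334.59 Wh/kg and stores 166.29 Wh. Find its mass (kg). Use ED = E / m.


m = E / ED = 166.29 / 334.59 = 0.4970 kg

0.4970 kg


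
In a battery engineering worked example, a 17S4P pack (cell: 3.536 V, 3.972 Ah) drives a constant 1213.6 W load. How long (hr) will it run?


Step 1: E_pack = Ns * V_cell * Np * C_cell = 17 * 3.536 * 4 * 3.972 = 955.06 Wh
Step 2: t = E_pack / P = 955.06 / 1213.6 = 0.7870 hr

0.7870 hr


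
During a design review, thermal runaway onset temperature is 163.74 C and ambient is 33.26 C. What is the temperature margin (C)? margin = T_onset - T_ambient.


Safety margin = 163.74 C - 33.26 C = 130.48 C

130.48 C


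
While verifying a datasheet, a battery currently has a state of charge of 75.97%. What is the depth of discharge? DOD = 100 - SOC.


DOD = 100 - SOC = 100 - 75.97 = 24.03%

24.03%


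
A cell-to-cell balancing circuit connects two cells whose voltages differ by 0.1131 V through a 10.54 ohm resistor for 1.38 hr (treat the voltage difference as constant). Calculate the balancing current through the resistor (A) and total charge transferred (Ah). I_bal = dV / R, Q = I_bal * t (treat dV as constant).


First, Ohm's law: I_bal = 0.1131 V / 10.54 ohm = 0.010731 A
Then Q = I * t = 0.010731 A * 1.38 hr = 0.01481 Ah

I=0.010731 A, Q=0.01481 Ah


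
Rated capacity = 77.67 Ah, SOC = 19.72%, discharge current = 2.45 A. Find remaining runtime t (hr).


Step 1: remaining = SOC/100 * C_total = 19.72/100 * 77.67 = 15.317 Ah
Step 2: t = remaining / I = 15.317 / 2.45 = 6.252 hr

6.252 hr


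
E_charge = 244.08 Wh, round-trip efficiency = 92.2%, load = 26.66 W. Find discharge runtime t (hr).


Step 1: E_discharge = eta/100 * E_charge = 92.2/100 * 244.08 = 225.04 Wh
Step 2: t = E_discharge / P = 225.04 / 26.66 = 8.441 hr

8.441 hr


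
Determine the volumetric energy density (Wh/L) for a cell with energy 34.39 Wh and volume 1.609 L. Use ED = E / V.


ED = E / V = 34.39 / 1.609 = 21.37 Wh/L

21.37 Wh/L


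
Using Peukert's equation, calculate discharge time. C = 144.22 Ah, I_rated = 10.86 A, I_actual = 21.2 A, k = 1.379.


t_rated = C / I_rated = 144.22 / 10.86 = 13.28 hr
(I_rated/I)^k = (0.51226)^1.379 = 0.39755
t = t_rated * (I_rated/I)^k = 13.28 * 0.39755 = 5.279 hr

5.279 hr


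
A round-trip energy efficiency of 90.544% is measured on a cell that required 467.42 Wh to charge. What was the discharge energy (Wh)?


E_dis = eta/100 * E_chg = 90.544/100 * 467.42 = 423.2 Wh

423.2 Wh


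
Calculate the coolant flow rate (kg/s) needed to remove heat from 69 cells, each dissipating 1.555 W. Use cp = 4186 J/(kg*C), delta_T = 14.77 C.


Q_total = 69 * 1.555 = 107.3 W
m_dot = Q_total / (cp * dT) = 107.3 / (4186 * 14.77) = 0.001735 kg/s

0.001735 kg/s


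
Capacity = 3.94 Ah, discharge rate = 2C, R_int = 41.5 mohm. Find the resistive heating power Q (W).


Convert: R = 41.5 mohm = 0.0415 ohm
Step 1: I = C_rate * capacity = 2 * 3.94 = 7.88 A
Step 2: Q = I^2 * R = 7.88^2 * 0.0415 = 62.094 * 0.0415 = 2.577 W

2.577 W


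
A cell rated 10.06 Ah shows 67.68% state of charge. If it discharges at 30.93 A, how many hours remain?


Step 1: remaining = SOC/100 * C_total = 67.68/100 * 10.06 = 6.8086 Ah
Step 2: t = remaining / I = 6.8086 / 30.93 = 0.2201 hr

0.2201 hr


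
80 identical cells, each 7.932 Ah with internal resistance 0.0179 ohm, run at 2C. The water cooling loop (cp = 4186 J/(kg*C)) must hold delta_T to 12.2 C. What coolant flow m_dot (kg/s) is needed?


Step 1: I = 2 * 7.932 = 15.864 A
Step 2: Q_cell = I^2 * R = 15.864^2 * 0.0179 = 4.5048 W
Step 3: Q_total = 80 * 4.5048 = 360.38 W
Step 4: m_dot = Q_total / (cp * dT) = 360.38 / (4186 * 12.2) = 0.007057 kg/s

0.007057 kg/s


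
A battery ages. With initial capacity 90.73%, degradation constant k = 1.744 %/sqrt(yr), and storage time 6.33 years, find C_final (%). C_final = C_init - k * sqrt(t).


Step 1: sqrt(6.33 yr) = 2.5159
Step 2: drop = 1.744 * 2.5159 = 4.3877
Step 3: C_final = 90.73 - 4.3877 = 86.34%

86.34%


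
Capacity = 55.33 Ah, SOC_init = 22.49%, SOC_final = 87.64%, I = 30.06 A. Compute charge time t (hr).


delta_Ah = 55.33 * (87.64 - 22.49) / 100 = 36.047 Ah
t = delta_Ah / I = 36.047 / 30.06 = 1.199 hr

1.199 hr


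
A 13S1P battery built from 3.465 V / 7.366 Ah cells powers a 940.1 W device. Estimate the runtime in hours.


Step 1: E_pack = Ns * V_cell * Np * C_cell = 13 * 3.465 * 1 * 7.366 = 331.8 Wh
Step 2: t = E_pack / P = 331.8 / 940.1 = 0.3529 hr

0.3529 hr


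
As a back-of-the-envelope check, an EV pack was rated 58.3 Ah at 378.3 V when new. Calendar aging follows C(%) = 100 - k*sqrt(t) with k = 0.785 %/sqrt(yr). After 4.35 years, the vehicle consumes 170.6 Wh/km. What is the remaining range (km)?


Step 1: capacity retention = 100 - 0.785 * sqrt(4.35) = 100 - 0.785 * 2.0857 = 98.363%
Step 2: C_now = 58.3 * 98.363/100 = 57.346 Ah
Step 3: E_pack = V * C_now = 378.3 * 57.346 = 21694 Wh
Step 4: range = E_pack / consumption = 21694 / 170.6 = 127.2 km

127.2 km


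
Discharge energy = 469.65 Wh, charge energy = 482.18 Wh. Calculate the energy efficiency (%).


eta_e = E_dis / E_chg * 100 = 469.65 / 482.18 * 100 = 97.40%

97.40%


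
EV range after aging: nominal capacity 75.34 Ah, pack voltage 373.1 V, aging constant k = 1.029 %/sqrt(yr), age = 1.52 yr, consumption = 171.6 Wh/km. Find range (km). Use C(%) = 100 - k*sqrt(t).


Step 1: capacity retention = 100 - 1.029 * sqrt(1.52) = 100 - 1.029 * 1.2329 = 98.731%
Step 2: C_now = 75.34 * 98.731/100 = 74.384 Ah
Step 3: E_pack = V * C_now = 373.1 * 74.384 = 27753 Wh
Step 4: range = E_pack / consumption = 27753 / 171.6 = 161.7 km

161.7 km


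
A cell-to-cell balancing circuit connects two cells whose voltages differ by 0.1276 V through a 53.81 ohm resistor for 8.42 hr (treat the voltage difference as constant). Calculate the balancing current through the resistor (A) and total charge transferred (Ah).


I_bal = dV / R = 0.1276 / 53.81 = 0.0023713 A
Q = I_bal * t = 0.0023713 * 8.42 = 0.01997 Ah

I=0.0023713 A, Q=0.01997 Ah


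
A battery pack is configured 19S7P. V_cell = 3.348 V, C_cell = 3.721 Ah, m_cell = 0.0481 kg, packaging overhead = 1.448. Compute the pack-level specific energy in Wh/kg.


Step 1: V_pack = 19 * 3.348 = 63.612 V
Step 2: C_pack = 7 * 3.721 = 26.047 Ah
Step 3: E_pack = V_pack * C_pack = 63.612 * 26.047 = 1656.9 Wh
Step 4: m_pack = 19 * 7 * 0.0481 * 1.448 = 9.2633 kg
Step 5: ED = E_pack / m_pack = 1656.9 / 9.2633 = 178.9 Wh/kg

178.9 Wh/kg
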